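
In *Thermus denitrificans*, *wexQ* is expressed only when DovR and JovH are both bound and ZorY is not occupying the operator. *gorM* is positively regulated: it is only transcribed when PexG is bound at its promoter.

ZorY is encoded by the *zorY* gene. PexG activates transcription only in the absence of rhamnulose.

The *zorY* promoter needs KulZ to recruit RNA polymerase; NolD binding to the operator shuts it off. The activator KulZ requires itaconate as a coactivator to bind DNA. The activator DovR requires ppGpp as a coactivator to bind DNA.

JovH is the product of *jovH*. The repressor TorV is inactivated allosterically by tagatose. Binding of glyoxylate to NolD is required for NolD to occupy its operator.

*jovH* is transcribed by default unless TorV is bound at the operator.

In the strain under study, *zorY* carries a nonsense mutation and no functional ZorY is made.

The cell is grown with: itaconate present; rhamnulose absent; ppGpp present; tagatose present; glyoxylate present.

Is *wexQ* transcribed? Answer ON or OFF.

ZorY is non-functional in this strain, so it has no effect.
ppGpp is present, so DovR is active.
Tagatose is present, so TorV is inactive.
With no repressor bound, *jovH* is transcribed.
So JovH is produced and active.
No repressor is bound and DovR and JovH are active, so *wexQ* is transcribed.

ON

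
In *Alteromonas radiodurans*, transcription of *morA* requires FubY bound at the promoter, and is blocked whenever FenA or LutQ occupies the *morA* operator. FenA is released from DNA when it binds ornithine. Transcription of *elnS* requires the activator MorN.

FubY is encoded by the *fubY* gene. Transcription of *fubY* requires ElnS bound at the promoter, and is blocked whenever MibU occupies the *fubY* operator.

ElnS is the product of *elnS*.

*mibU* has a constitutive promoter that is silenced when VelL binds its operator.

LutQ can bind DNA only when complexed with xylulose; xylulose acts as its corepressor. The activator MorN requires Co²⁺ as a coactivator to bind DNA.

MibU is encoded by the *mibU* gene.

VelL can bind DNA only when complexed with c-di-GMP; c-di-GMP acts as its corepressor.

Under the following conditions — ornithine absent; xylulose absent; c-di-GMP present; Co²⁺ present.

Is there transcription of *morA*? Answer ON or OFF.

OFF

Ornithine is absent, so FenA is active.
Xylulose is absent, so LutQ is inactive.
c-di-GMP is present, so VelL is active.
With repressor VelL bound, *mibU* is not transcribed.
So MibU is not produced.
Co²⁺ is present, so MorN is active.
No repressor is bound and MorN is active, so *elnS* is transcribed.
So ElnS is produced and active.
No repressor is bound and ElnS is active, so *fubY* is transcribed.
So FubY is produced and active.
With repressor FenA bound, *morA* is not transcribed.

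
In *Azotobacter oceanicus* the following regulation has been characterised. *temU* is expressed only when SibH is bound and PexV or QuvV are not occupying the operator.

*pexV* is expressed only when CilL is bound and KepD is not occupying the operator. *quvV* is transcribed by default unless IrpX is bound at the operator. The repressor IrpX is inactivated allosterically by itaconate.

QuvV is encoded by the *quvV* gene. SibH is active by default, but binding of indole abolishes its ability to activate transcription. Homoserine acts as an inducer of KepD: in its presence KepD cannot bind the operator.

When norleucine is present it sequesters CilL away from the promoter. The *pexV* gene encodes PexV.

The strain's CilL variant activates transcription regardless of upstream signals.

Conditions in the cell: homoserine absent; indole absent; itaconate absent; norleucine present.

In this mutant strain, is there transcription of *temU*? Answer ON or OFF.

CilL is constitutively active in this strain.
Homoserine is absent, so KepD is active.
With repressor KepD bound, *pexV* is not transcribed.
So PexV is not produced.
Indole is absent, so SibH is active.
Itaconate is absent, so IrpX is active.
With repressor IrpX bound, *quvV* is not transcribed.
So QuvV is not produced.
No repressor is bound and SibH is active, so *temU* is transcribed.

ON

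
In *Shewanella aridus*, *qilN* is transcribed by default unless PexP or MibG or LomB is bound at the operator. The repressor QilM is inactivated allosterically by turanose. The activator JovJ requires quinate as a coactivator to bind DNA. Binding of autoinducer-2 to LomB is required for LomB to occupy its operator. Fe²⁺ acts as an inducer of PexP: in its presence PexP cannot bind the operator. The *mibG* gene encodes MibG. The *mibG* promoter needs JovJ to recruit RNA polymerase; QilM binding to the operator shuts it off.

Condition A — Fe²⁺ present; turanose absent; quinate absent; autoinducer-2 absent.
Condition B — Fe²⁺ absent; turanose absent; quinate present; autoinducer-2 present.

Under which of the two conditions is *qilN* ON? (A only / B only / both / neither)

A only

Condition A:
Fe²⁺ is present, so PexP is inactive.
Turanose is absent, so QilM is active.
Quinate is absent, so JovJ is inactive.
With repressor QilM bound, *mibG* is not transcribed.
So MibG is not produced.
Autoinducer-2 is absent, so LomB is inactive.
With no repressor bound, *qilN* is transcribed.
→ *qilN* is ON in A.
Condition B:
Fe²⁺ is absent, so PexP is active.
Turanose is absent, so QilM is active.
Quinate is present, so JovJ is active.
With repressor QilM bound, *mibG* is not transcribed.
So MibG is not produced.
Autoinducer-2 is present, so LomB is active.
With repressor PexP bound, *qilN* is not transcribed.
→ *qilN* is OFF in B.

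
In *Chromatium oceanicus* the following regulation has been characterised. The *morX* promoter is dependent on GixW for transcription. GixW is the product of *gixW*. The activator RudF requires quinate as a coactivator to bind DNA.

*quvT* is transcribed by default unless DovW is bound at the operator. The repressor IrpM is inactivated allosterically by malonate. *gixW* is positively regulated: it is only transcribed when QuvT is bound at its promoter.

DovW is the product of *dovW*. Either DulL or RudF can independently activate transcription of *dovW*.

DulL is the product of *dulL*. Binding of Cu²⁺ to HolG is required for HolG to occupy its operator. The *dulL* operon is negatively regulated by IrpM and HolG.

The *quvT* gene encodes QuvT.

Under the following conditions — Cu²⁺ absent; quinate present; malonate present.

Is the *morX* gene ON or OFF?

Malonate is present, so IrpM is inactive.
Cu²⁺ is absent, so HolG is inactive.
With no repressor bound, *dulL* is transcribed.
So DulL is produced and active.
Quinate is present, so RudF is active.
Activator DulL is present, so *dovW* is transcribed.
So DovW is produced and active.
With repressor DovW bound, *quvT* is not transcribed.
So QuvT is not produced.
Required activator QuvT is absent, so *gixW* is not transcribed.
So GixW is not produced.
Required activator GixW is absent, so *morX* is not transcribed.

OFF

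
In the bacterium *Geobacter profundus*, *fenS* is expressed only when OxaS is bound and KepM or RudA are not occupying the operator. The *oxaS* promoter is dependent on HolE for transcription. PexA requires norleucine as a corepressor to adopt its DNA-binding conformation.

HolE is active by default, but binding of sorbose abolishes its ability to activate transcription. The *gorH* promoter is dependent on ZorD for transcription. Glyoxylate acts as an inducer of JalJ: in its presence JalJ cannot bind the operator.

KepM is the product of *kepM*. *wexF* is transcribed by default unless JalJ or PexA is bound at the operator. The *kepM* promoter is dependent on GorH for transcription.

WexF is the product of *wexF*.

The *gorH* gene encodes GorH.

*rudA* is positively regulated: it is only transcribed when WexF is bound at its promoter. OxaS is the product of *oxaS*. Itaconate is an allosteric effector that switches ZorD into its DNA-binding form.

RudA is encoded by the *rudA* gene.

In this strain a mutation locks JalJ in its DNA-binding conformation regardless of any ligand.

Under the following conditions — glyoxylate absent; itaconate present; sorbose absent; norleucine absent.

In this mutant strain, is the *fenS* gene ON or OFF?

Itaconate is present, so ZorD is active.
No repressor is bound and ZorD is active, so *gorH* is transcribed.
So GorH is produced and active.
No repressor is bound and GorH is active, so *kepM* is transcribed.
So KepM is produced and active.
JalJ is constitutively active in this strain.
Norleucine is absent, so PexA is inactive.
With repressor JalJ bound, *wexF* is not transcribed.
So WexF is not produced.
Required activator WexF is absent, so *rudA* is not transcribed.
So RudA is not produced.
Sorbose is absent, so HolE is active.
No repressor is bound and HolE is active, so *oxaS* is transcribed.
So OxaS is produced and active.
With repressor KepM bound, *fenS* is not transcribed.

OFF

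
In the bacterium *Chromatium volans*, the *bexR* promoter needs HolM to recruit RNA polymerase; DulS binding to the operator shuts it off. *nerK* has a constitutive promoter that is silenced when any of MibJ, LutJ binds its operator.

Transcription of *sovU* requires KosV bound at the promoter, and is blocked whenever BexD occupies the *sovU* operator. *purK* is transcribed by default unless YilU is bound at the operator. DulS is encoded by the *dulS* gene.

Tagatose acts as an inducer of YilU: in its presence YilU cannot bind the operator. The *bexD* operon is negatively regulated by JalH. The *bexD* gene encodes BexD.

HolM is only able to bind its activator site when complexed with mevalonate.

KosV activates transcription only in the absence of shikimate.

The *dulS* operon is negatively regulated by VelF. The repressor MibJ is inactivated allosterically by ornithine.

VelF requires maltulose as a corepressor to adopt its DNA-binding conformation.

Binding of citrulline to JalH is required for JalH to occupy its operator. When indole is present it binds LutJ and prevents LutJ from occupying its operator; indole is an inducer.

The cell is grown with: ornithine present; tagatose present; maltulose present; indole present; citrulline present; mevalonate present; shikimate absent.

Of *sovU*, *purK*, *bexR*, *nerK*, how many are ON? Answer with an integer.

Shikimate is absent, so KosV is active.
Citrulline is present, so JalH is active.
With repressor JalH bound, *bexD* is not transcribed.
So BexD is not produced.
No repressor is bound and KosV is active, so *sovU* is transcribed.
→ *sovU* is ON.
Tagatose is present, so YilU is inactive.
With no repressor bound, *purK* is transcribed.
→ *purK* is ON.
Maltulose is present, so VelF is active.
With repressor VelF bound, *dulS* is not transcribed.
So DulS is not produced.
Mevalonate is present, so HolM is active.
No repressor is bound and HolM is active, so *bexR* is transcribed.
→ *bexR* is ON.
Ornithine is present, so MibJ is inactive.
Indole is present, so LutJ is inactive.
With no repressor bound, *nerK* is transcribed.
→ *nerK* is ON.
4 of the 4 genes are transcribed.

4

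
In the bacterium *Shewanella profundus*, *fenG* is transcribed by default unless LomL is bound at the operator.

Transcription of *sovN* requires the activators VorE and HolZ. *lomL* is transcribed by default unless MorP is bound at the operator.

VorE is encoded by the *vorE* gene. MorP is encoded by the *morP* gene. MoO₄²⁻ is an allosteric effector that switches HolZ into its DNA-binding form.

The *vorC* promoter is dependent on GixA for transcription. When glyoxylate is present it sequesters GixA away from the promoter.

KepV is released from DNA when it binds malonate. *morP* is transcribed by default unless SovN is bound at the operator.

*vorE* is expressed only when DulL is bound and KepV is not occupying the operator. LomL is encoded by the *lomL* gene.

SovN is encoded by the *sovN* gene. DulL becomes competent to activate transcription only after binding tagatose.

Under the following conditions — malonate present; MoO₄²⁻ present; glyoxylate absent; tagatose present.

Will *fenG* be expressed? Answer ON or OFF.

Malonate is present, so KepV is inactive.
Tagatose is present, so DulL is active.
No repressor is bound and DulL is active, so *vorE* is transcribed.
So VorE is produced and active.
MoO₄²⁻ is present, so HolZ is active.
No repressor is bound and VorE and HolZ are active, so *sovN* is transcribed.
So SovN is produced and active.
With repressor SovN bound, *morP* is not transcribed.
So MorP is not produced.
With no repressor bound, *lomL* is transcribed.
So LomL is produced and active.
With repressor LomL bound, *fenG* is not transcribed.

OFF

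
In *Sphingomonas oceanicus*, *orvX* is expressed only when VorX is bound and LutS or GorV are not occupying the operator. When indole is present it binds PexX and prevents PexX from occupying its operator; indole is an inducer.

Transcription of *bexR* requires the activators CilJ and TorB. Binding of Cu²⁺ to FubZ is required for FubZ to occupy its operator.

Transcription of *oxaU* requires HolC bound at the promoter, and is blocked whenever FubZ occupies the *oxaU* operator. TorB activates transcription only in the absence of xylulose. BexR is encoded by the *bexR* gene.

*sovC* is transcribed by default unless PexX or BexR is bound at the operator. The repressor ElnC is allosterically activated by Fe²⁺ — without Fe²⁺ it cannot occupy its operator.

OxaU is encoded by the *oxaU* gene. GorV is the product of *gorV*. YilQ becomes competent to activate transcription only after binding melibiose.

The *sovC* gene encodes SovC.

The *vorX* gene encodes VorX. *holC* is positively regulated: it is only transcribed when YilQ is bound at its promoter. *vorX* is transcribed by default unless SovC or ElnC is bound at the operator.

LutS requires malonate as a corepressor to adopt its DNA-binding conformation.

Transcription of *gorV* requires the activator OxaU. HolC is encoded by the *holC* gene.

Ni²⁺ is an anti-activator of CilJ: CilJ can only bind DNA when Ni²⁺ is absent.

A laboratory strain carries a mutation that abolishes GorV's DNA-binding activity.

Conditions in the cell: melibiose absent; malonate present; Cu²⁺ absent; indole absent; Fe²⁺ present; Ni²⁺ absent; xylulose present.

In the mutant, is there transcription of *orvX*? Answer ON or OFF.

OFF

Indole is absent, so PexX is active.
Ni²⁺ is absent, so CilJ is active.
Xylulose is present, so TorB is inactive.
Required activator TorB is absent, so *bexR* is not transcribed.
So BexR is not produced.
With repressor PexX bound, *sovC* is not transcribed.
So SovC is not produced.
Fe²⁺ is present, so ElnC is active.
With repressor ElnC bound, *vorX* is not transcribed.
So VorX is not produced.
Malonate is present, so LutS is active.
GorV is non-functional in this strain, so it has no effect.
With repressor LutS bound, *orvX* is not transcribed.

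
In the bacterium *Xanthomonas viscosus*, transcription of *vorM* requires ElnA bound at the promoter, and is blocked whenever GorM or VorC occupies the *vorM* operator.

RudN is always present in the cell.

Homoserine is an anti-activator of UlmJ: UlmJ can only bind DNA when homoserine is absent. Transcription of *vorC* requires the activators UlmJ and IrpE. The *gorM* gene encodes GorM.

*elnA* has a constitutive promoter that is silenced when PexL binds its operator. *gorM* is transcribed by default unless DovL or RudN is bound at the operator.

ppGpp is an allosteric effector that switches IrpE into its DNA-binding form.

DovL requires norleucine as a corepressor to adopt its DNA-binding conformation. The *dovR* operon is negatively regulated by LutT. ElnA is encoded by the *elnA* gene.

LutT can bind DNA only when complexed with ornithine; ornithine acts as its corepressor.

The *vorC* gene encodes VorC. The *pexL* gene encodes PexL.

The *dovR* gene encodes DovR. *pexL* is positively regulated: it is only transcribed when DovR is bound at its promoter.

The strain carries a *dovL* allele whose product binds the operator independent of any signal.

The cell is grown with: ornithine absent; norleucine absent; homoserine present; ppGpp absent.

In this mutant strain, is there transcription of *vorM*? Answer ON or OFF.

DovL is constitutively active in this strain.
RudN is produced constitutively and is active.
With repressor DovL bound, *gorM* is not transcribed.
So GorM is not produced.
Ornithine is absent, so LutT is inactive.
With no repressor bound, *dovR* is transcribed.
So DovR is produced and active.
No repressor is bound and DovR is active, so *pexL* is transcribed.
So PexL is produced and active.
With repressor PexL bound, *elnA* is not transcribed.
So ElnA is not produced.
Homoserine is present, so UlmJ is inactive.
ppGpp is absent, so IrpE is inactive.
Required activator UlmJ is absent, so *vorC* is not transcribed.
So VorC is not produced.
Required activator ElnA is absent, so *vorM* is not transcribed.

OFF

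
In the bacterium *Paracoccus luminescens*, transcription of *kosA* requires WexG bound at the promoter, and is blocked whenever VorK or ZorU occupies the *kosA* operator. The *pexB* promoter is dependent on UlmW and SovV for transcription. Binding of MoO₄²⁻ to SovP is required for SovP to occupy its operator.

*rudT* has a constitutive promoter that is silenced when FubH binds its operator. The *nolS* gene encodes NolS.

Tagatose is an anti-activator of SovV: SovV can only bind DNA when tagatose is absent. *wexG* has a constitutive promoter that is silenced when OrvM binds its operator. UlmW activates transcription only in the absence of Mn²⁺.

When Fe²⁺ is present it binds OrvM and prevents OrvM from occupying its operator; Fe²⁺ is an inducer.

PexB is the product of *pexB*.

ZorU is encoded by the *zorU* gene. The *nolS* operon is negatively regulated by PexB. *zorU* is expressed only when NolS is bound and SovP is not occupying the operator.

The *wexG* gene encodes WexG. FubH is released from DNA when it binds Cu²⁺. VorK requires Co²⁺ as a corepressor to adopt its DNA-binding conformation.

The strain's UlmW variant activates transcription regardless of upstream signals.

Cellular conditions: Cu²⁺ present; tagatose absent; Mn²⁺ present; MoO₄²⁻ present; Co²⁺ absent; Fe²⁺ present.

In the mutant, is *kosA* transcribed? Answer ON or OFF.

ON

Fe²⁺ is present, so OrvM is inactive.
With no repressor bound, *wexG* is transcribed.
So WexG is produced and active.
Co²⁺ is absent, so VorK is inactive.
UlmW is constitutively active in this strain.
Tagatose is absent, so SovV is active.
No repressor is bound and UlmW and SovV are active, so *pexB* is transcribed.
So PexB is produced and active.
With repressor PexB bound, *nolS* is not transcribed.
So NolS is not produced.
MoO₄²⁻ is present, so SovP is active.
With repressor SovP bound, *zorU* is not transcribed.
So ZorU is not produced.
No repressor is bound and WexG is active, so *kosA* is transcribed.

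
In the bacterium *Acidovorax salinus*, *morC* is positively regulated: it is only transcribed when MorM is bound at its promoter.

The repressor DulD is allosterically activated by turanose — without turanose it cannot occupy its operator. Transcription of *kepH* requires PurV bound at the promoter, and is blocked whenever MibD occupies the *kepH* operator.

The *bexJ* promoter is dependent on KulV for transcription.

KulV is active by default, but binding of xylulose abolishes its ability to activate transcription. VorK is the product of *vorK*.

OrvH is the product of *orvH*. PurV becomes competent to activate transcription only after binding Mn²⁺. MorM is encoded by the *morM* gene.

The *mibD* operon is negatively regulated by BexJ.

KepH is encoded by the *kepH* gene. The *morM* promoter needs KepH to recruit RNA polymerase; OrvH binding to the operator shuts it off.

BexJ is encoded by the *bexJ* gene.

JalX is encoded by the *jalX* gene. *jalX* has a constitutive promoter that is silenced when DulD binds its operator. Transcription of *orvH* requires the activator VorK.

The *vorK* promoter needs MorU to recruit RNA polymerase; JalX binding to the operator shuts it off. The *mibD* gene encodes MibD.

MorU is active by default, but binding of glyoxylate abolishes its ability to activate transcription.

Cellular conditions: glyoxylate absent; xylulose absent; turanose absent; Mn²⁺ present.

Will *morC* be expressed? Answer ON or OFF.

ON

Turanose is absent, so DulD is inactive.
With no repressor bound, *jalX* is transcribed.
So JalX is produced and active.
Glyoxylate is absent, so MorU is active.
With repressor JalX bound, *vorK* is not transcribed.
So VorK is not produced.
Required activator VorK is absent, so *orvH* is not transcribed.
So OrvH is not produced.
Xylulose is absent, so KulV is active.
No repressor is bound and KulV is active, so *bexJ* is transcribed.
So BexJ is produced and active.
With repressor BexJ bound, *mibD* is not transcribed.
So MibD is not produced.
Mn²⁺ is present, so PurV is active.
No repressor is bound and PurV is active, so *kepH* is transcribed.
So KepH is produced and active.
No repressor is bound and KepH is active, so *morM* is transcribed.
So MorM is produced and active.
No repressor is bound and MorM is active, so *morC* is transcribed.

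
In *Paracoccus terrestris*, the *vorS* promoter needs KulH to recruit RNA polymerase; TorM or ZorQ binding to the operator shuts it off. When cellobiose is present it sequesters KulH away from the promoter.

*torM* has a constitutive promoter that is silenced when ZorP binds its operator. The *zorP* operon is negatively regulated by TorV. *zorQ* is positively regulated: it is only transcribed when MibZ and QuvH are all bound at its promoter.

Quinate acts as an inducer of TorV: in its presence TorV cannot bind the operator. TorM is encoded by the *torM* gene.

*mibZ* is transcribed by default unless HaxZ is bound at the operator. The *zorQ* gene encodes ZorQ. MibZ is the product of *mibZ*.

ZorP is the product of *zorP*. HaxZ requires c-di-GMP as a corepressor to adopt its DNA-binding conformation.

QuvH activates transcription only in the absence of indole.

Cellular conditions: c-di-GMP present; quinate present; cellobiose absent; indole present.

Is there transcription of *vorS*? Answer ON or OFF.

ON

Quinate is present, so TorV is inactive.
With no repressor bound, *zorP* is transcribed.
So ZorP is produced and active.
With repressor ZorP bound, *torM* is not transcribed.
So TorM is not produced.
Cellobiose is absent, so KulH is active.
c-di-GMP is present, so HaxZ is active.
With repressor HaxZ bound, *mibZ* is not transcribed.
So MibZ is not produced.
Indole is present, so QuvH is inactive.
Required activator MibZ is absent, so *zorQ* is not transcribed.
So ZorQ is not produced.
No repressor is bound and KulH is active, so *vorS* is transcribed.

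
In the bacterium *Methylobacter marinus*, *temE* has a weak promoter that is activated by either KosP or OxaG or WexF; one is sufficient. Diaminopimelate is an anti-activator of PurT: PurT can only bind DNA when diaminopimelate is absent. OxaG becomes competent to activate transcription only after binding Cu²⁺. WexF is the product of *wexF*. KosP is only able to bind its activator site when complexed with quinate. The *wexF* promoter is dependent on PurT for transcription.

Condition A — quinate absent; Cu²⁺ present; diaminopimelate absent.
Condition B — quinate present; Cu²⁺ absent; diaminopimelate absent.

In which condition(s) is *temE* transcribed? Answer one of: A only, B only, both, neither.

both

Condition A:
Quinate is absent, so KosP is inactive.
Cu²⁺ is present, so OxaG is active.
Diaminopimelate is absent, so PurT is active.
No repressor is bound and PurT is active, so *wexF* is transcribed.
So WexF is produced and active.
Activator OxaG is present, so *temE* is transcribed.
→ *temE* is ON in A.
Condition B:
Quinate is present, so KosP is active.
Cu²⁺ is absent, so OxaG is inactive.
Diaminopimelate is absent, so PurT is active.
No repressor is bound and PurT is active, so *wexF* is transcribed.
So WexF is produced and active.
Activator KosP is present, so *temE* is transcribed.
→ *temE* is ON in B.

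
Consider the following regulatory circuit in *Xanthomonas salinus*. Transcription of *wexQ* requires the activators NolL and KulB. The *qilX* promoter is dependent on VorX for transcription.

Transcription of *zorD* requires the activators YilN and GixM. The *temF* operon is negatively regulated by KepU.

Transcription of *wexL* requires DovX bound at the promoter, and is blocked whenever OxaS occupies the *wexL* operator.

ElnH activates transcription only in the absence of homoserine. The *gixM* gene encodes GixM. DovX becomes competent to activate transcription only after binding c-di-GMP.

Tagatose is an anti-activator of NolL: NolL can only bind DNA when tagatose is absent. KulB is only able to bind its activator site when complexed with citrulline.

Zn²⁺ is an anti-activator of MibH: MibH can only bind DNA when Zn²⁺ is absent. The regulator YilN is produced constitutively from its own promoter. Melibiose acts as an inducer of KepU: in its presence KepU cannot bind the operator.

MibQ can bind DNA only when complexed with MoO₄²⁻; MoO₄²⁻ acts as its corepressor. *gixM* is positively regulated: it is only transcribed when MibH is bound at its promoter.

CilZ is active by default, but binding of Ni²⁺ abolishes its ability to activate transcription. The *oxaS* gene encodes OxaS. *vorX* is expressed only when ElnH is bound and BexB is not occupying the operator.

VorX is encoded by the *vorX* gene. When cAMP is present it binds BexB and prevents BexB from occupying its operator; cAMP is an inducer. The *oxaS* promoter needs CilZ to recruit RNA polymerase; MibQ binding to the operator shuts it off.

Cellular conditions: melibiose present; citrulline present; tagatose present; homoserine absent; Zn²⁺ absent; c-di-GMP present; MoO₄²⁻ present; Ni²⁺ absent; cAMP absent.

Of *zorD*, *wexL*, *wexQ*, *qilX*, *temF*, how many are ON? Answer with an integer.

YilN is produced constitutively and is active.
Zn²⁺ is absent, so MibH is active.
No repressor is bound and MibH is active, so *gixM* is transcribed.
So GixM is produced and active.
No repressor is bound and YilN and GixM are active, so *zorD* is transcribed.
→ *zorD* is ON.
c-di-GMP is present, so DovX is active.
MoO₄²⁻ is present, so MibQ is active.
Ni²⁺ is absent, so CilZ is active.
With repressor MibQ bound, *oxaS* is not transcribed.
So OxaS is not produced.
No repressor is bound and DovX is active, so *wexL* is transcribed.
→ *wexL* is ON.
Tagatose is present, so NolL is inactive.
Citrulline is present, so KulB is active.
Required activator NolL is absent, so *wexQ* is not transcribed.
→ *wexQ* is OFF.
Homoserine is absent, so ElnH is active.
cAMP is absent, so BexB is active.
With repressor BexB bound, *vorX* is not transcribed.
So VorX is not produced.
Required activator VorX is absent, so *qilX* is not transcribed.
→ *qilX* is OFF.
Melibiose is present, so KepU is inactive.
With no repressor bound, *temF* is transcribed.
→ *temF* is ON.
3 of the 5 genes are transcribed.

3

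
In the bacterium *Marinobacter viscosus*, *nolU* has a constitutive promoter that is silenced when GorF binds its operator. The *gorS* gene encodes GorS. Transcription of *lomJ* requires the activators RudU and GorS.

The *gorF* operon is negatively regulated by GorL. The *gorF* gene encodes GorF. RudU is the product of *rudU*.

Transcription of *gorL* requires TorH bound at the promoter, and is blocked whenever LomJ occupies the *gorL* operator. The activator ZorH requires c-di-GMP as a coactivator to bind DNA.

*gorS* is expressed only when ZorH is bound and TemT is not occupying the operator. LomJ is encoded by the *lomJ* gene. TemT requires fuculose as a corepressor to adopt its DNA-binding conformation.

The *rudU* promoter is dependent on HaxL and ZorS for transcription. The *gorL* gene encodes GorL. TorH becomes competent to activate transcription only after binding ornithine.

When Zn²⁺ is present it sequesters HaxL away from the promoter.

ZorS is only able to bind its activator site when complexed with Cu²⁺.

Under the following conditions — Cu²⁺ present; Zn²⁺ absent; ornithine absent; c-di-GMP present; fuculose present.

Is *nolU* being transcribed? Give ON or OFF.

Zn²⁺ is absent, so HaxL is active.
Cu²⁺ is present, so ZorS is active.
No repressor is bound and HaxL and ZorS are active, so *rudU* is transcribed.
So RudU is produced and active.
c-di-GMP is present, so ZorH is active.
Fuculose is present, so TemT is active.
With repressor TemT bound, *gorS* is not transcribed.
So GorS is not produced.
Required activator GorS is absent, so *lomJ* is not transcribed.
So LomJ is not produced.
Ornithine is absent, so TorH is inactive.
Required activator TorH is absent, so *gorL* is not transcribed.
So GorL is not produced.
With no repressor bound, *gorF* is transcribed.
So GorF is produced and active.
With repressor GorF bound, *nolU* is not transcribed.

OFF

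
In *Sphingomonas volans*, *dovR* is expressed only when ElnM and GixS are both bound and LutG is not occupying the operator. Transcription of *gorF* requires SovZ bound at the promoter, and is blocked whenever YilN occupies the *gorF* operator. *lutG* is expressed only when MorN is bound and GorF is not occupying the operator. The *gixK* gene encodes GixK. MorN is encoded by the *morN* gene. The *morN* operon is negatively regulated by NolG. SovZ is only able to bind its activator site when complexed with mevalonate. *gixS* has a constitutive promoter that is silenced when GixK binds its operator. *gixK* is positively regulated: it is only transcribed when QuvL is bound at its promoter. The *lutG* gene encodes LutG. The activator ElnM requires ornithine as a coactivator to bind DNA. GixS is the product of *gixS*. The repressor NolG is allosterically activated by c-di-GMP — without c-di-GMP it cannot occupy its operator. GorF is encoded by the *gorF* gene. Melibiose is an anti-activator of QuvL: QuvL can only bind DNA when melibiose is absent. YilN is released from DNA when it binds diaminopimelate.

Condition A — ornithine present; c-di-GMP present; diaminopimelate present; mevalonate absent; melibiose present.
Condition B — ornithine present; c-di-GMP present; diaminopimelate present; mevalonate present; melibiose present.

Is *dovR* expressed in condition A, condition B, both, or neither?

Condition A:
Ornithine is present, so ElnM is active.
c-di-GMP is present, so NolG is active.
With repressor NolG bound, *morN* is not transcribed.
So MorN is not produced.
Diaminopimelate is present, so YilN is inactive.
Mevalonate is absent, so SovZ is inactive.
Required activator SovZ is absent, so *gorF* is not transcribed.
So GorF is not produced.
Required activator MorN is absent, so *lutG* is not transcribed.
So LutG is not produced.
Melibiose is present, so QuvL is inactive.
Required activator QuvL is absent, so *gixK* is not transcribed.
So GixK is not produced.
With no repressor bound, *gixS* is transcribed.
So GixS is produced and active.
No repressor is bound and ElnM and GixS are active, so *dovR* is transcribed.
→ *dovR* is ON in A.
Condition B:
Ornithine is present, so ElnM is active.
c-di-GMP is present, so NolG is active.
With repressor NolG bound, *morN* is not transcribed.
So MorN is not produced.
Diaminopimelate is present, so YilN is inactive.
Mevalonate is present, so SovZ is active.
No repressor is bound and SovZ is active, so *gorF* is transcribed.
So GorF is produced and active.
With repressor GorF bound, *lutG* is not transcribed.
So LutG is not produced.
Melibiose is present, so QuvL is inactive.
Required activator QuvL is absent, so *gixK* is not transcribed.
So GixK is not produced.
With no repressor bound, *gixS* is transcribed.
So GixS is produced and active.
No repressor is bound and ElnM and GixS are active, so *dovR* is transcribed.
→ *dovR* is ON in B.

both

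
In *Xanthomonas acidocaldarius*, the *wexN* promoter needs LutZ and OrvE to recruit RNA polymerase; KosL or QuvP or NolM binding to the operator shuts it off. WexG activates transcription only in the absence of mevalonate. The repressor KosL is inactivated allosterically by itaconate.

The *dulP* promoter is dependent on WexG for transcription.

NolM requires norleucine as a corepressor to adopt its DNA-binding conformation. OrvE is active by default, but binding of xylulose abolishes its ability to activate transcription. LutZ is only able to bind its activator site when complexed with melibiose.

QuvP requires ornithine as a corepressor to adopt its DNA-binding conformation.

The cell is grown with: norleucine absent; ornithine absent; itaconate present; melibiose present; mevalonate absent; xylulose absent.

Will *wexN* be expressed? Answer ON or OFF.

ON

Melibiose is present, so LutZ is active.
Itaconate is present, so KosL is inactive.
Ornithine is absent, so QuvP is inactive.
Norleucine is absent, so NolM is inactive.
Xylulose is absent, so OrvE is active.
No repressor is bound and LutZ and OrvE are active, so *wexN* is transcribed.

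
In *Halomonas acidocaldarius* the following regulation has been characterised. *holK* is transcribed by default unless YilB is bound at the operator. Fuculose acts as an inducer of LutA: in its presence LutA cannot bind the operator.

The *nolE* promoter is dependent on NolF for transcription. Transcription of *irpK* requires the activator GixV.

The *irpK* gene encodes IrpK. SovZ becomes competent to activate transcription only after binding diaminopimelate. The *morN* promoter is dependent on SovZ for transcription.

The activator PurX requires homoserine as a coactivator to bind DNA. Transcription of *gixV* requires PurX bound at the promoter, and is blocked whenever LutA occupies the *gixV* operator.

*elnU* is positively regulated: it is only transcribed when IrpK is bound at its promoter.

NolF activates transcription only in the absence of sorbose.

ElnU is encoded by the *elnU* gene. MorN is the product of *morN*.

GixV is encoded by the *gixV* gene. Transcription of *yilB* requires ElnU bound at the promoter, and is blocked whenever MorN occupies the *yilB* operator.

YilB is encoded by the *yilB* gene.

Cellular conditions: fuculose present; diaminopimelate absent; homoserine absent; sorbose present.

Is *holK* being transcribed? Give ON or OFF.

Homoserine is absent, so PurX is inactive.
Fuculose is present, so LutA is inactive.
Required activator PurX is absent, so *gixV* is not transcribed.
So GixV is not produced.
Required activator GixV is absent, so *irpK* is not transcribed.
So IrpK is not produced.
Required activator IrpK is absent, so *elnU* is not transcribed.
So ElnU is not produced.
Diaminopimelate is absent, so SovZ is inactive.
Required activator SovZ is absent, so *morN* is not transcribed.
So MorN is not produced.
Required activator ElnU is absent, so *yilB* is not transcribed.
So YilB is not produced.
With no repressor bound, *holK* is transcribed.

ON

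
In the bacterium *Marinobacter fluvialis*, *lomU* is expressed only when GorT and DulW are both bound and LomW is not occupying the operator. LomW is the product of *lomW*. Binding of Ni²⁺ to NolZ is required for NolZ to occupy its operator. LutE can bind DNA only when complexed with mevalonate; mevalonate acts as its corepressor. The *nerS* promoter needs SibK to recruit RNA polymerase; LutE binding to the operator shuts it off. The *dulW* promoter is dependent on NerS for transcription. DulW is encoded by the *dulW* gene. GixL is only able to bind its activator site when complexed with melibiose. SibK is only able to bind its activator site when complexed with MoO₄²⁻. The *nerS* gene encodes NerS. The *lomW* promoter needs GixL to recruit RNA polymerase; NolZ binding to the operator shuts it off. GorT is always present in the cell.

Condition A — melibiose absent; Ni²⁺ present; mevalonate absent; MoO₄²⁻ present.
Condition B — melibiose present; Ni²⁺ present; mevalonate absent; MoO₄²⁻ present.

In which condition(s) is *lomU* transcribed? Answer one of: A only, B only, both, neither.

both

Condition A:
Melibiose is absent, so GixL is inactive.
Ni²⁺ is present, so NolZ is active.
With repressor NolZ bound, *lomW* is not transcribed.
So LomW is not produced.
GorT is produced constitutively and is active.
Mevalonate is absent, so LutE is inactive.
MoO₄²⁻ is present, so SibK is active.
No repressor is bound and SibK is active, so *nerS* is transcribed.
So NerS is produced and active.
No repressor is bound and NerS is active, so *dulW* is transcribed.
So DulW is produced and active.
No repressor is bound and GorT and DulW are active, so *lomU* is transcribed.
→ *lomU* is ON in A.
Condition B:
Melibiose is present, so GixL is active.
Ni²⁺ is present, so NolZ is active.
With repressor NolZ bound, *lomW* is not transcribed.
So LomW is not produced.
GorT is produced constitutively and is active.
Mevalonate is absent, so LutE is inactive.
MoO₄²⁻ is present, so SibK is active.
No repressor is bound and SibK is active, so *nerS* is transcribed.
So NerS is produced and active.
No repressor is bound and NerS is active, so *dulW* is transcribed.
So DulW is produced and active.
No repressor is bound and GorT and DulW are active, so *lomU* is transcribed.
→ *lomU* is ON in B.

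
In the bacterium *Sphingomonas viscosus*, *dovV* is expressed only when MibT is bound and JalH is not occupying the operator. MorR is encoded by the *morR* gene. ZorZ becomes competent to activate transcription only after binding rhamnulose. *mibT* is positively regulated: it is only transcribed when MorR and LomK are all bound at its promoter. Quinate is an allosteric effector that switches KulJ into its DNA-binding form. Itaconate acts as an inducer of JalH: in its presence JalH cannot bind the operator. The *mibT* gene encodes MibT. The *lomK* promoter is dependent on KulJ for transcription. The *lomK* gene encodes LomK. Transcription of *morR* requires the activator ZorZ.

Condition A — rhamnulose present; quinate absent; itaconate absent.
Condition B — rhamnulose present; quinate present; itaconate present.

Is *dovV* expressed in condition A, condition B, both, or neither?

Condition A:
Rhamnulose is present, so ZorZ is active.
No repressor is bound and ZorZ is active, so *morR* is transcribed.
So MorR is produced and active.
Quinate is absent, so KulJ is inactive.
Required activator KulJ is absent, so *lomK* is not transcribed.
So LomK is not produced.
Required activator LomK is absent, so *mibT* is not transcribed.
So MibT is not produced.
Itaconate is absent, so JalH is active.
With repressor JalH bound, *dovV* is not transcribed.
→ *dovV* is OFF in A.
Condition B:
Rhamnulose is present, so ZorZ is active.
No repressor is bound and ZorZ is active, so *morR* is transcribed.
So MorR is produced and active.
Quinate is present, so KulJ is active.
No repressor is bound and KulJ is active, so *lomK* is transcribed.
So LomK is produced and active.
No repressor is bound and MorR and LomK are active, so *mibT* is transcribed.
So MibT is produced and active.
Itaconate is present, so JalH is inactive.
No repressor is bound and MibT is active, so *dovV* is transcribed.
→ *dovV* is ON in B.

B only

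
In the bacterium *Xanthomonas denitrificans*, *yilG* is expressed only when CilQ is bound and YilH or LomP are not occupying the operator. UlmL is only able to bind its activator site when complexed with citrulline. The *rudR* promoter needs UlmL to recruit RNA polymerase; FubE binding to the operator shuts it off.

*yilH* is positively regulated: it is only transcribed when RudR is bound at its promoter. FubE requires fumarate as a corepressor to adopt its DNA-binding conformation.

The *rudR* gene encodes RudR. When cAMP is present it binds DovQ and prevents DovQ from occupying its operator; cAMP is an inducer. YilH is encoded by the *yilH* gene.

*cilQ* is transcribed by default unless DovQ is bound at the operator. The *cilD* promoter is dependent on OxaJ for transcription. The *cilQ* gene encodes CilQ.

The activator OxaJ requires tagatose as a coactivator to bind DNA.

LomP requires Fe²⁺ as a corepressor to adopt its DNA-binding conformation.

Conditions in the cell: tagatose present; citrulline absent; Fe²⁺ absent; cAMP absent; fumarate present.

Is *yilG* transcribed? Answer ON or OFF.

OFF

Fumarate is present, so FubE is active.
Citrulline is absent, so UlmL is inactive.
With repressor FubE bound, *rudR* is not transcribed.
So RudR is not produced.
Required activator RudR is absent, so *yilH* is not transcribed.
So YilH is not produced.
Fe²⁺ is absent, so LomP is inactive.
cAMP is absent, so DovQ is active.
With repressor DovQ bound, *cilQ* is not transcribed.
So CilQ is not produced.
Required activator CilQ is absent, so *yilG* is not transcribed.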